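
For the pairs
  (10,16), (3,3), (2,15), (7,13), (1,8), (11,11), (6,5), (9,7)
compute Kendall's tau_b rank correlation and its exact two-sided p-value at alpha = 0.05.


Step 1: Enumerate the 28 unordered pairs (i,j) with i<j and classify each by sign(x_j-x_i) * sign(y_j-y_i).
  (1,2):dx=-7,dy=-13->C; (1,3):dx=-8,dy=-1->C; (1,4):dx=-3,dy=-3->C; (1,5):dx=-9,dy=-8->C
  (1,6):dx=+1,dy=-5->D; (1,7):dx=-4,dy=-11->C; (1,8):dx=-1,dy=-9->C; (2,3):dx=-1,dy=+12->D
  (2,4):dx=+4,dy=+10->C; (2,5):dx=-2,dy=+5->D; (2,6):dx=+8,dy=+8->C; (2,7):dx=+3,dy=+2->C
  (2,8):dx=+6,dy=+4->C; (3,4):dx=+5,dy=-2->D; (3,5):dx=-1,dy=-7->C; (3,6):dx=+9,dy=-4->D
  (3,7):dx=+4,dy=-10->D; (3,8):dx=+7,dy=-8->D; (4,5):dx=-6,dy=-5->C; (4,6):dx=+4,dy=-2->D
  (4,7):dx=-1,dy=-8->C; (4,8):dx=+2,dy=-6->D; (5,6):dx=+10,dy=+3->C; (5,7):dx=+5,dy=-3->D
  (5,8):dx=+8,dy=-1->D; (6,7):dx=-5,dy=-6->C; (6,8):dx=-2,dy=-4->C; (7,8):dx=+3,dy=+2->C
Step 2: C = 17, D = 11, total pairs = 28.
Step 3: tau = (C - D)/(n(n-1)/2) = (17 - 11)/28 = 0.214286.
Step 4: Exact two-sided p-value (enumerate n! = 40320 permutations of y under H0): p = 0.548413.
Step 5: alpha = 0.05. fail to reject H0.

tau_b = 0.2143 (C=17, D=11), p = 0.548413, fail to reject H0.


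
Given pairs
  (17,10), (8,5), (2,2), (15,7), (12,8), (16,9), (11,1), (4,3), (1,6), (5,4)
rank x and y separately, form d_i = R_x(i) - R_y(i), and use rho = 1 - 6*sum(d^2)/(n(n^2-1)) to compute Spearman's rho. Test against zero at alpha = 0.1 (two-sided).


Step 1: Rank x and y separately (midranks; no ties here).
rank(x): 17->10, 8->5, 2->2, 15->8, 12->7, 16->9, 11->6, 4->3, 1->1, 5->4
rank(y): 10->10, 5->5, 2->2, 7->7, 8->8, 9->9, 1->1, 3->3, 6->6, 4->4
Step 2: d_i = R_x(i) - R_y(i); compute d_i^2.
  (10-10)^2=0, (5-5)^2=0, (2-2)^2=0, (8-7)^2=1, (7-8)^2=1, (9-9)^2=0, (6-1)^2=25, (3-3)^2=0, (1-6)^2=25, (4-4)^2=0
sum(d^2) = 52.
Step 3: rho = 1 - 6*52 / (10*(10^2 - 1)) = 1 - 312/990 = 0.684848.
Step 4: Under H0, t = rho * sqrt((n-2)/(1-rho^2)) = 2.6583 ~ t(8).
Step 5: Two-sided p-value from the t-distribution with 8 df = 0.028883.
Step 6: alpha = 0.1. reject H0.

rho = 0.6848, p = 0.028883, reject H0 at alpha = 0.1.


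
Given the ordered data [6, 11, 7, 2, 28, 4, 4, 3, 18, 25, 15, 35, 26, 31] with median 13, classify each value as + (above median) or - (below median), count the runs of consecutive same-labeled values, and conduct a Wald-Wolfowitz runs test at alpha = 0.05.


Step 1: Compute median = 13; label A = above, B = below.
Labels in order: BBBBABBBAAAAAA  (n_A = 7, n_B = 7)
Step 2: Count runs R = 4.
Step 3: Under H0 (random ordering), E[R] = 2*n_A*n_B/(n_A+n_B) + 1 = 2*7*7/14 + 1 = 8.0000.
        Var[R] = 2*n_A*n_B*(2*n_A*n_B - n_A - n_B) / ((n_A+n_B)^2 * (n_A+n_B-1)) = 8232/2548 = 3.2308.
        SD[R] = 1.7974.
Step 4: Continuity-corrected z = (R + 0.5 - E[R]) / SD[R] = (4 + 0.5 - 8.0000) / 1.7974 = -1.9472.
Step 5: Two-sided p-value via normal approximation = 2*(1 - Phi(|z|)) = 0.051508.
Step 6: alpha = 0.05. fail to reject H0.

R = 4, z = -1.9472, p = 0.051508, fail to reject H0.


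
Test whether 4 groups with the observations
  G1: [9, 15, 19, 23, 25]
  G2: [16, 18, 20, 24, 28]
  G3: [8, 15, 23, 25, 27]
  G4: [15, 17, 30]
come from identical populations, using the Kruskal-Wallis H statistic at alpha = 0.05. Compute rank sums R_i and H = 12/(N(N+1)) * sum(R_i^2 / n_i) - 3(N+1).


Step 1: Combine all N = 18 observations and assign midranks.
sorted (value, group, rank): (8,G3,1), (9,G1,2), (15,G1,4), (15,G3,4), (15,G4,4), (16,G2,6), (17,G4,7), (18,G2,8), (19,G1,9), (20,G2,10), (23,G1,11.5), (23,G3,11.5), (24,G2,13), (25,G1,14.5), (25,G3,14.5), (27,G3,16), (28,G2,17), (30,G4,18)
Step 2: Sum ranks within each group.
R_1 = 41 (n_1 = 5)
R_2 = 54 (n_2 = 5)
R_3 = 47 (n_3 = 5)
R_4 = 29 (n_4 = 3)
Step 3: H = 12/(N(N+1)) * sum(R_i^2/n_i) - 3(N+1)
     = 12/(18*19) * (41^2/5 + 54^2/5 + 47^2/5 + 29^2/3) - 3*19
     = 0.035088 * 1641.53 - 57
     = 0.597661.
Step 4: Ties present; correction factor C = 1 - 36/(18^3 - 18) = 0.993808. Corrected H = 0.597661 / 0.993808 = 0.601385.
Step 5: Under H0, H ~ chi^2(3); p-value = 0.896115.
Step 6: alpha = 0.05. fail to reject H0.

H = 0.6014, df = 3, p = 0.896115, fail to reject H0.


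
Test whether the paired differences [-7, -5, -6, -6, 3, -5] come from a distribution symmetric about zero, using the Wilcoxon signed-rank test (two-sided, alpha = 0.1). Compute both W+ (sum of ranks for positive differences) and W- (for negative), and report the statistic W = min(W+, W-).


Step 1: Drop any zero differences (none here) and take |d_i|.
|d| = [7, 5, 6, 6, 3, 5]
Step 2: Midrank |d_i| (ties get averaged ranks).
ranks: |7|->6, |5|->2.5, |6|->4.5, |6|->4.5, |3|->1, |5|->2.5
Step 3: Attach original signs; sum ranks with positive sign and with negative sign.
W+ = 1 = 1
W- = 6 + 2.5 + 4.5 + 4.5 + 2.5 = 20
(Check: W+ + W- = 21 should equal n(n+1)/2 = 21.)
Step 4: Test statistic W = min(W+, W-) = 1.
Step 5: Ties in |d|, so use the tie-corrected normal approximation.
        E[W] = n(n+1)/4 = 6*7/4 = 10.5.
        Tie groups: |d|=5 (t=2), |d|=6 (t=2); sum(t^3 - t) = 12.
        Var[W] = n(n+1)(2n+1)/24 - sum(t^3-t)/48 = 546/24 - 12/48 = 22.5.
        z = (W - E[W]) / sqrt(Var[W]) = (1 - 10.5) / 4.7434 = -2.0028.
        Two-sided p = 2*Phi(z) = 0.045201.
Step 6: alpha = 0.1. reject H0.

W+ = 1, W- = 20, W = min = 1, p = 0.045201, reject H0.


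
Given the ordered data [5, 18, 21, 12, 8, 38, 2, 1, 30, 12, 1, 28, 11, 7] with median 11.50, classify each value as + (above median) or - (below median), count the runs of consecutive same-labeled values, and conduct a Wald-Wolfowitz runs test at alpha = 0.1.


Step 1: Compute median = 11.50; label A = above, B = below.
Labels in order: BAAABABBAABABB  (n_A = 7, n_B = 7)
Step 2: Count runs R = 9.
Step 3: Under H0 (random ordering), E[R] = 2*n_A*n_B/(n_A+n_B) + 1 = 2*7*7/14 + 1 = 8.0000.
        Var[R] = 2*n_A*n_B*(2*n_A*n_B - n_A - n_B) / ((n_A+n_B)^2 * (n_A+n_B-1)) = 8232/2548 = 3.2308.
        SD[R] = 1.7974.
Step 4: Continuity-corrected z = (R - 0.5 - E[R]) / SD[R] = (9 - 0.5 - 8.0000) / 1.7974 = 0.2782.
Step 5: Two-sided p-value via normal approximation = 2*(1 - Phi(|z|)) = 0.780879.
Step 6: alpha = 0.1. fail to reject H0.

R = 9, z = 0.2782, p = 0.780879, fail to reject H0.


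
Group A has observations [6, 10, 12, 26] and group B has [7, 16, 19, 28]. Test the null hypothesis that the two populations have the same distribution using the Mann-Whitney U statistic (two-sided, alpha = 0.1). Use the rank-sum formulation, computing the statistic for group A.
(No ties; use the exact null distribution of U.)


Step 1: Combine and sort all 8 observations; assign midranks.
sorted (value, group): (6,X), (7,Y), (10,X), (12,X), (16,Y), (19,Y), (26,X), (28,Y)
ranks: 6->1, 7->2, 10->3, 12->4, 16->5, 19->6, 26->7, 28->8
Step 2: Rank sum for X: R1 = 1 + 3 + 4 + 7 = 15.
Step 3: U_X = R1 - n1(n1+1)/2 = 15 - 4*5/2 = 15 - 10 = 5.
       U_Y = n1*n2 - U_X = 16 - 5 = 11.
Step 4: No ties, so the exact null distribution of U (based on enumerating the C(8,4) = 70 equally likely rank assignments) gives the two-sided p-value.
Step 5: p-value = 0.485714; compare to alpha = 0.1. fail to reject H0.

U_X = 5, p = 0.485714, fail to reject H0 at alpha = 0.1.


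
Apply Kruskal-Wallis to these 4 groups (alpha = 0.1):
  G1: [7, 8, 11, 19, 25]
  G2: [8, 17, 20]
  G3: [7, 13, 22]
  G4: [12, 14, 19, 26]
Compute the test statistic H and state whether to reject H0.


Step 1: Combine all N = 15 observations and assign midranks.
sorted (value, group, rank): (7,G1,1.5), (7,G3,1.5), (8,G1,3.5), (8,G2,3.5), (11,G1,5), (12,G4,6), (13,G3,7), (14,G4,8), (17,G2,9), (19,G1,10.5), (19,G4,10.5), (20,G2,12), (22,G3,13), (25,G1,14), (26,G4,15)
Step 2: Sum ranks within each group.
R_1 = 34.5 (n_1 = 5)
R_2 = 24.5 (n_2 = 3)
R_3 = 21.5 (n_3 = 3)
R_4 = 39.5 (n_4 = 4)
Step 3: H = 12/(N(N+1)) * sum(R_i^2/n_i) - 3(N+1)
     = 12/(15*16) * (34.5^2/5 + 24.5^2/3 + 21.5^2/3 + 39.5^2/4) - 3*16
     = 0.050000 * 982.279 - 48
     = 1.113958.
Step 4: Ties present; correction factor C = 1 - 18/(15^3 - 15) = 0.994643. Corrected H = 1.113958 / 0.994643 = 1.119958.
Step 5: Under H0, H ~ chi^2(3); p-value = 0.772258.
Step 6: alpha = 0.1. fail to reject H0.

H = 1.1200, df = 3, p = 0.772258, fail to reject H0.


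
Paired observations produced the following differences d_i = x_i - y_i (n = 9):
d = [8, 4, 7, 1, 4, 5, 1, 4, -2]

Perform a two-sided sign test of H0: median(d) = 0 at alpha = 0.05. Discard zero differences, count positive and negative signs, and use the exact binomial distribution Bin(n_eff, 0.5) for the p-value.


Step 1: Discard zero differences. Original n = 9; n_eff = number of nonzero differences = 9.
Nonzero differences (with sign): +8, +4, +7, +1, +4, +5, +1, +4, -2
Step 2: Count signs: positive = 8, negative = 1.
Step 3: Under H0: P(positive) = 0.5, so the number of positives S ~ Bin(9, 0.5).
Step 4: Two-sided exact p-value = sum of Bin(9,0.5) probabilities at or below the observed probability = 0.039062.
Step 5: alpha = 0.05. reject H0.

n_eff = 9, pos = 8, neg = 1, p = 0.039062, reject H0.


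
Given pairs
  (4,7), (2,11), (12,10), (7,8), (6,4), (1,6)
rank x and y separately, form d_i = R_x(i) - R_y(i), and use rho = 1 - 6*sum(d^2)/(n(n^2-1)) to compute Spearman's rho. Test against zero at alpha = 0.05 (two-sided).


Step 1: Rank x and y separately (midranks; no ties here).
rank(x): 4->3, 2->2, 12->6, 7->5, 6->4, 1->1
rank(y): 7->3, 11->6, 10->5, 8->4, 4->1, 6->2
Step 2: d_i = R_x(i) - R_y(i); compute d_i^2.
  (3-3)^2=0, (2-6)^2=16, (6-5)^2=1, (5-4)^2=1, (4-1)^2=9, (1-2)^2=1
sum(d^2) = 28.
Step 3: rho = 1 - 6*28 / (6*(6^2 - 1)) = 1 - 168/210 = 0.200000.
Step 4: Under H0, t = rho * sqrt((n-2)/(1-rho^2)) = 0.4082 ~ t(4).
Step 5: Two-sided p-value from the t-distribution with 4 df = 0.704000.
Step 6: alpha = 0.05. fail to reject H0.

rho = 0.2000, p = 0.704000, fail to reject H0 at alpha = 0.05.


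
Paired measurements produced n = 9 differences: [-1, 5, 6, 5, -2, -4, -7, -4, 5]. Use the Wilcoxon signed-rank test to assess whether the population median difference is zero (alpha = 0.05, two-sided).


Step 1: Drop any zero differences (none here) and take |d_i|.
|d| = [1, 5, 6, 5, 2, 4, 7, 4, 5]
Step 2: Midrank |d_i| (ties get averaged ranks).
ranks: |1|->1, |5|->6, |6|->8, |5|->6, |2|->2, |4|->3.5, |7|->9, |4|->3.5, |5|->6
Step 3: Attach original signs; sum ranks with positive sign and with negative sign.
W+ = 6 + 8 + 6 + 6 = 26
W- = 1 + 2 + 3.5 + 9 + 3.5 = 19
(Check: W+ + W- = 45 should equal n(n+1)/2 = 45.)
Step 4: Test statistic W = min(W+, W-) = 19.
Step 5: Ties in |d|, so use the tie-corrected normal approximation.
        E[W] = n(n+1)/4 = 9*10/4 = 22.5.
        Tie groups: |d|=4 (t=2), |d|=5 (t=3); sum(t^3 - t) = 30.
        Var[W] = n(n+1)(2n+1)/24 - sum(t^3-t)/48 = 1710/24 - 30/48 = 70.625.
        z = (W - E[W]) / sqrt(Var[W]) = (19 - 22.5) / 8.4039 = -0.4165.
        Two-sided p = 2*Phi(z) = 0.677063.
Step 6: alpha = 0.05. fail to reject H0.

W+ = 26, W- = 19, W = min = 19, p = 0.677063, fail to reject H0.


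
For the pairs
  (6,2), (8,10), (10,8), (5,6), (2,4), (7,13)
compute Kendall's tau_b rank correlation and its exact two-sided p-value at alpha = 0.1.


Step 1: Enumerate the 15 unordered pairs (i,j) with i<j and classify each by sign(x_j-x_i) * sign(y_j-y_i).
  (1,2):dx=+2,dy=+8->C; (1,3):dx=+4,dy=+6->C; (1,4):dx=-1,dy=+4->D; (1,5):dx=-4,dy=+2->D
  (1,6):dx=+1,dy=+11->C; (2,3):dx=+2,dy=-2->D; (2,4):dx=-3,dy=-4->C; (2,5):dx=-6,dy=-6->C
  (2,6):dx=-1,dy=+3->D; (3,4):dx=-5,dy=-2->C; (3,5):dx=-8,dy=-4->C; (3,6):dx=-3,dy=+5->D
  (4,5):dx=-3,dy=-2->C; (4,6):dx=+2,dy=+7->C; (5,6):dx=+5,dy=+9->C
Step 2: C = 10, D = 5, total pairs = 15.
Step 3: tau = (C - D)/(n(n-1)/2) = (10 - 5)/15 = 0.333333.
Step 4: Exact two-sided p-value (enumerate n! = 720 permutations of y under H0): p = 0.469444.
Step 5: alpha = 0.1. fail to reject H0.

tau_b = 0.3333 (C=10, D=5), p = 0.469444, fail to reject H0.


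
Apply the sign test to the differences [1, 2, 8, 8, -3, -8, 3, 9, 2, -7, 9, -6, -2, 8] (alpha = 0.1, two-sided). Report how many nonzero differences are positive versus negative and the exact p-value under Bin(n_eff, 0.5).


Step 1: Discard zero differences. Original n = 14; n_eff = number of nonzero differences = 14.
Nonzero differences (with sign): +1, +2, +8, +8, -3, -8, +3, +9, +2, -7, +9, -6, -2, +8
Step 2: Count signs: positive = 9, negative = 5.
Step 3: Under H0: P(positive) = 0.5, so the number of positives S ~ Bin(14, 0.5).
Step 4: Two-sided exact p-value = sum of Bin(14,0.5) probabilities at or below the observed probability = 0.423950.
Step 5: alpha = 0.1. fail to reject H0.

n_eff = 14, pos = 9, neg = 5, p = 0.423950, fail to reject H0.


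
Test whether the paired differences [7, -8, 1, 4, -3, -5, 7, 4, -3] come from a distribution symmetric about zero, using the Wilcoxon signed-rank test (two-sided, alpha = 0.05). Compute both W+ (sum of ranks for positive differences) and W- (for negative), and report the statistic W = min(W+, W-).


Step 1: Drop any zero differences (none here) and take |d_i|.
|d| = [7, 8, 1, 4, 3, 5, 7, 4, 3]
Step 2: Midrank |d_i| (ties get averaged ranks).
ranks: |7|->7.5, |8|->9, |1|->1, |4|->4.5, |3|->2.5, |5|->6, |7|->7.5, |4|->4.5, |3|->2.5
Step 3: Attach original signs; sum ranks with positive sign and with negative sign.
W+ = 7.5 + 1 + 4.5 + 7.5 + 4.5 = 25
W- = 9 + 2.5 + 6 + 2.5 = 20
(Check: W+ + W- = 45 should equal n(n+1)/2 = 45.)
Step 4: Test statistic W = min(W+, W-) = 20.
Step 5: Ties in |d|, so use the tie-corrected normal approximation.
        E[W] = n(n+1)/4 = 9*10/4 = 22.5.
        Tie groups: |d|=3 (t=2), |d|=4 (t=2), |d|=7 (t=2); sum(t^3 - t) = 18.
        Var[W] = n(n+1)(2n+1)/24 - sum(t^3-t)/48 = 1710/24 - 18/48 = 70.875.
        z = (W - E[W]) / sqrt(Var[W]) = (20 - 22.5) / 8.4187 = -0.2970.
        Two-sided p = 2*Phi(z) = 0.766499.
Step 6: alpha = 0.05. fail to reject H0.

W+ = 25, W- = 20, W = min = 20, p = 0.766499, fail to reject H0.


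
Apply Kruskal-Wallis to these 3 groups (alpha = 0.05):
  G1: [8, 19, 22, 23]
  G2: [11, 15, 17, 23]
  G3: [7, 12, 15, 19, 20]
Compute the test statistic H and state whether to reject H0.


Step 1: Combine all N = 13 observations and assign midranks.
sorted (value, group, rank): (7,G3,1), (8,G1,2), (11,G2,3), (12,G3,4), (15,G2,5.5), (15,G3,5.5), (17,G2,7), (19,G1,8.5), (19,G3,8.5), (20,G3,10), (22,G1,11), (23,G1,12.5), (23,G2,12.5)
Step 2: Sum ranks within each group.
R_1 = 34 (n_1 = 4)
R_2 = 28 (n_2 = 4)
R_3 = 29 (n_3 = 5)
Step 3: H = 12/(N(N+1)) * sum(R_i^2/n_i) - 3(N+1)
     = 12/(13*14) * (34^2/4 + 28^2/4 + 29^2/5) - 3*14
     = 0.065934 * 653.2 - 42
     = 1.068132.
Step 4: Ties present; correction factor C = 1 - 18/(13^3 - 13) = 0.991758. Corrected H = 1.068132 / 0.991758 = 1.077008.
Step 5: Under H0, H ~ chi^2(2); p-value = 0.583621.
Step 6: alpha = 0.05. fail to reject H0.

H = 1.0770, df = 2, p = 0.583621, fail to reject H0.


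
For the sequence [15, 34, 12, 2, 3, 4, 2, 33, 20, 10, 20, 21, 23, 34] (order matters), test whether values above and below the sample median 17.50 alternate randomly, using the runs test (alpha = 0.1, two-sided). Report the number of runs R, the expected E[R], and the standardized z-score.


Step 1: Compute median = 17.50; label A = above, B = below.
Labels in order: BABBBBBAABAAAA  (n_A = 7, n_B = 7)
Step 2: Count runs R = 6.
Step 3: Under H0 (random ordering), E[R] = 2*n_A*n_B/(n_A+n_B) + 1 = 2*7*7/14 + 1 = 8.0000.
        Var[R] = 2*n_A*n_B*(2*n_A*n_B - n_A - n_B) / ((n_A+n_B)^2 * (n_A+n_B-1)) = 8232/2548 = 3.2308.
        SD[R] = 1.7974.
Step 4: Continuity-corrected z = (R + 0.5 - E[R]) / SD[R] = (6 + 0.5 - 8.0000) / 1.7974 = -0.8345.
Step 5: Two-sided p-value via normal approximation = 2*(1 - Phi(|z|)) = 0.403986.
Step 6: alpha = 0.1. fail to reject H0.

R = 6, z = -0.8345, p = 0.403986, fail to reject H0.


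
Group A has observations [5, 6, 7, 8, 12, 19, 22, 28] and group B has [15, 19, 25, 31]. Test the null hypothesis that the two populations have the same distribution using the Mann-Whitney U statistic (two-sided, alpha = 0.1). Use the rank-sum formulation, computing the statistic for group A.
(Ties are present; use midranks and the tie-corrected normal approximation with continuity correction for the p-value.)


Step 1: Combine and sort all 12 observations; assign midranks.
sorted (value, group): (5,X), (6,X), (7,X), (8,X), (12,X), (15,Y), (19,X), (19,Y), (22,X), (25,Y), (28,X), (31,Y)
ranks: 5->1, 6->2, 7->3, 8->4, 12->5, 15->6, 19->7.5, 19->7.5, 22->9, 25->10, 28->11, 31->12
Step 2: Rank sum for X: R1 = 1 + 2 + 3 + 4 + 5 + 7.5 + 9 + 11 = 42.5.
Step 3: U_X = R1 - n1(n1+1)/2 = 42.5 - 8*9/2 = 42.5 - 36 = 6.5.
       U_Y = n1*n2 - U_X = 32 - 6.5 = 25.5.
Step 4: Ties are present, so use the tie-corrected normal approximation (with continuity correction) for the p-value.
Step 5: p-value = 0.125707; compare to alpha = 0.1. fail to reject H0.

U_X = 6.5, p = 0.125707, fail to reject H0 at alpha = 0.1.


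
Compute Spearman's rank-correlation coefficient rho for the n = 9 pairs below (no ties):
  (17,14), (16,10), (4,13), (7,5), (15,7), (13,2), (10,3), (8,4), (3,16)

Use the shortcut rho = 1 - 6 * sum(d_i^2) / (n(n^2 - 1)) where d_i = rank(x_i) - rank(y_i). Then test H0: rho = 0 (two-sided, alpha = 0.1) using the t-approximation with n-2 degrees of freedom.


Step 1: Rank x and y separately (midranks; no ties here).
rank(x): 17->9, 16->8, 4->2, 7->3, 15->7, 13->6, 10->5, 8->4, 3->1
rank(y): 14->8, 10->6, 13->7, 5->4, 7->5, 2->1, 3->2, 4->3, 16->9
Step 2: d_i = R_x(i) - R_y(i); compute d_i^2.
  (9-8)^2=1, (8-6)^2=4, (2-7)^2=25, (3-4)^2=1, (7-5)^2=4, (6-1)^2=25, (5-2)^2=9, (4-3)^2=1, (1-9)^2=64
sum(d^2) = 134.
Step 3: rho = 1 - 6*134 / (9*(9^2 - 1)) = 1 - 804/720 = -0.116667.
Step 4: Under H0, t = rho * sqrt((n-2)/(1-rho^2)) = -0.3108 ~ t(7).
Step 5: Two-sided p-value from the t-distribution with 7 df = 0.765008.
Step 6: alpha = 0.1. fail to reject H0.

rho = -0.1167, p = 0.765008, fail to reject H0 at alpha = 0.1.


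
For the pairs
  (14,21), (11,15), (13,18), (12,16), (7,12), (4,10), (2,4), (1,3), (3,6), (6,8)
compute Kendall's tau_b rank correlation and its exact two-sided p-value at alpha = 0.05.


Step 1: Enumerate the 45 unordered pairs (i,j) with i<j and classify each by sign(x_j-x_i) * sign(y_j-y_i).
  (1,2):dx=-3,dy=-6->C; (1,3):dx=-1,dy=-3->C; (1,4):dx=-2,dy=-5->C; (1,5):dx=-7,dy=-9->C
  (1,6):dx=-10,dy=-11->C; (1,7):dx=-12,dy=-17->C; (1,8):dx=-13,dy=-18->C; (1,9):dx=-11,dy=-15->C
  (1,10):dx=-8,dy=-13->C; (2,3):dx=+2,dy=+3->C; (2,4):dx=+1,dy=+1->C; (2,5):dx=-4,dy=-3->C
  (2,6):dx=-7,dy=-5->C; (2,7):dx=-9,dy=-11->C; (2,8):dx=-10,dy=-12->C; (2,9):dx=-8,dy=-9->C
  (2,10):dx=-5,dy=-7->C; (3,4):dx=-1,dy=-2->C; (3,5):dx=-6,dy=-6->C; (3,6):dx=-9,dy=-8->C
  (3,7):dx=-11,dy=-14->C; (3,8):dx=-12,dy=-15->C; (3,9):dx=-10,dy=-12->C; (3,10):dx=-7,dy=-10->C
  (4,5):dx=-5,dy=-4->C; (4,6):dx=-8,dy=-6->C; (4,7):dx=-10,dy=-12->C; (4,8):dx=-11,dy=-13->C
  (4,9):dx=-9,dy=-10->C; (4,10):dx=-6,dy=-8->C; (5,6):dx=-3,dy=-2->C; (5,7):dx=-5,dy=-8->C
  (5,8):dx=-6,dy=-9->C; (5,9):dx=-4,dy=-6->C; (5,10):dx=-1,dy=-4->C; (6,7):dx=-2,dy=-6->C
  (6,8):dx=-3,dy=-7->C; (6,9):dx=-1,dy=-4->C; (6,10):dx=+2,dy=-2->D; (7,8):dx=-1,dy=-1->C
  (7,9):dx=+1,dy=+2->C; (7,10):dx=+4,dy=+4->C; (8,9):dx=+2,dy=+3->C; (8,10):dx=+5,dy=+5->C
  (9,10):dx=+3,dy=+2->C
Step 2: C = 44, D = 1, total pairs = 45.
Step 3: tau = (C - D)/(n(n-1)/2) = (44 - 1)/45 = 0.955556.
Step 4: Exact two-sided p-value (enumerate n! = 3628800 permutations of y under H0): p = 0.000006.
Step 5: alpha = 0.05. reject H0.

tau_b = 0.9556 (C=44, D=1), p = 0.000006, reject H0.


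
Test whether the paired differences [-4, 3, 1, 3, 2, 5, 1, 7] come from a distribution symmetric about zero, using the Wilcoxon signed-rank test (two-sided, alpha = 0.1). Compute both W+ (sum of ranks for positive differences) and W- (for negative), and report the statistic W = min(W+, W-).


Step 1: Drop any zero differences (none here) and take |d_i|.
|d| = [4, 3, 1, 3, 2, 5, 1, 7]
Step 2: Midrank |d_i| (ties get averaged ranks).
ranks: |4|->6, |3|->4.5, |1|->1.5, |3|->4.5, |2|->3, |5|->7, |1|->1.5, |7|->8
Step 3: Attach original signs; sum ranks with positive sign and with negative sign.
W+ = 4.5 + 1.5 + 4.5 + 3 + 7 + 1.5 + 8 = 30
W- = 6 = 6
(Check: W+ + W- = 36 should equal n(n+1)/2 = 36.)
Step 4: Test statistic W = min(W+, W-) = 6.
Step 5: Ties in |d|, so use the tie-corrected normal approximation.
        E[W] = n(n+1)/4 = 8*9/4 = 18.
        Tie groups: |d|=1 (t=2), |d|=3 (t=2); sum(t^3 - t) = 12.
        Var[W] = n(n+1)(2n+1)/24 - sum(t^3-t)/48 = 1224/24 - 12/48 = 50.75.
        z = (W - E[W]) / sqrt(Var[W]) = (6 - 18) / 7.1239 = -1.6845.
        Two-sided p = 2*Phi(z) = 0.092091.
Step 6: alpha = 0.1. reject H0.

W+ = 30, W- = 6, W = min = 6, p = 0.092091, reject H0.


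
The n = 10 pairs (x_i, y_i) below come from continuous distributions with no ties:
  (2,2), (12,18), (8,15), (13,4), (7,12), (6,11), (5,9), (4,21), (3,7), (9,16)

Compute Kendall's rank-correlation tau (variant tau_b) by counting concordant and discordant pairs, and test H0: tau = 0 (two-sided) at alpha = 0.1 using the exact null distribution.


Step 1: Enumerate the 45 unordered pairs (i,j) with i<j and classify each by sign(x_j-x_i) * sign(y_j-y_i).
  (1,2):dx=+10,dy=+16->C; (1,3):dx=+6,dy=+13->C; (1,4):dx=+11,dy=+2->C; (1,5):dx=+5,dy=+10->C
  (1,6):dx=+4,dy=+9->C; (1,7):dx=+3,dy=+7->C; (1,8):dx=+2,dy=+19->C; (1,9):dx=+1,dy=+5->C
  (1,10):dx=+7,dy=+14->C; (2,3):dx=-4,dy=-3->C; (2,4):dx=+1,dy=-14->D; (2,5):dx=-5,dy=-6->C
  (2,6):dx=-6,dy=-7->C; (2,7):dx=-7,dy=-9->C; (2,8):dx=-8,dy=+3->D; (2,9):dx=-9,dy=-11->C
  (2,10):dx=-3,dy=-2->C; (3,4):dx=+5,dy=-11->D; (3,5):dx=-1,dy=-3->C; (3,6):dx=-2,dy=-4->C
  (3,7):dx=-3,dy=-6->C; (3,8):dx=-4,dy=+6->D; (3,9):dx=-5,dy=-8->C; (3,10):dx=+1,dy=+1->C
  (4,5):dx=-6,dy=+8->D; (4,6):dx=-7,dy=+7->D; (4,7):dx=-8,dy=+5->D; (4,8):dx=-9,dy=+17->D
  (4,9):dx=-10,dy=+3->D; (4,10):dx=-4,dy=+12->D; (5,6):dx=-1,dy=-1->C; (5,7):dx=-2,dy=-3->C
  (5,8):dx=-3,dy=+9->D; (5,9):dx=-4,dy=-5->C; (5,10):dx=+2,dy=+4->C; (6,7):dx=-1,dy=-2->C
  (6,8):dx=-2,dy=+10->D; (6,9):dx=-3,dy=-4->C; (6,10):dx=+3,dy=+5->C; (7,8):dx=-1,dy=+12->D
  (7,9):dx=-2,dy=-2->C; (7,10):dx=+4,dy=+7->C; (8,9):dx=-1,dy=-14->C; (8,10):dx=+5,dy=-5->D
  (9,10):dx=+6,dy=+9->C
Step 2: C = 31, D = 14, total pairs = 45.
Step 3: tau = (C - D)/(n(n-1)/2) = (31 - 14)/45 = 0.377778.
Step 4: Exact two-sided p-value (enumerate n! = 3628800 permutations of y under H0): p = 0.155742.
Step 5: alpha = 0.1. fail to reject H0.

tau_b = 0.3778 (C=31, D=14), p = 0.155742, fail to reject H0.


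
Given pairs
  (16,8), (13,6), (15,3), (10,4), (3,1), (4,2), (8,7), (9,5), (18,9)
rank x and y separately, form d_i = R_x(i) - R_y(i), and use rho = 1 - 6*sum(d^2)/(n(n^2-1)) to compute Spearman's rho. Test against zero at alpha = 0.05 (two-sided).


Step 1: Rank x and y separately (midranks; no ties here).
rank(x): 16->8, 13->6, 15->7, 10->5, 3->1, 4->2, 8->3, 9->4, 18->9
rank(y): 8->8, 6->6, 3->3, 4->4, 1->1, 2->2, 7->7, 5->5, 9->9
Step 2: d_i = R_x(i) - R_y(i); compute d_i^2.
  (8-8)^2=0, (6-6)^2=0, (7-3)^2=16, (5-4)^2=1, (1-1)^2=0, (2-2)^2=0, (3-7)^2=16, (4-5)^2=1, (9-9)^2=0
sum(d^2) = 34.
Step 3: rho = 1 - 6*34 / (9*(9^2 - 1)) = 1 - 204/720 = 0.716667.
Step 4: Under H0, t = rho * sqrt((n-2)/(1-rho^2)) = 2.7188 ~ t(7).
Step 5: Two-sided p-value from the t-distribution with 7 df = 0.029818.
Step 6: alpha = 0.05. reject H0.

rho = 0.7167, p = 0.029818, reject H0 at alpha = 0.05.


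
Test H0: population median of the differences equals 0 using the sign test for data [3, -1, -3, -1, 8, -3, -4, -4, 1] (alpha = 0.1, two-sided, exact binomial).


Step 1: Discard zero differences. Original n = 9; n_eff = number of nonzero differences = 9.
Nonzero differences (with sign): +3, -1, -3, -1, +8, -3, -4, -4, +1
Step 2: Count signs: positive = 3, negative = 6.
Step 3: Under H0: P(positive) = 0.5, so the number of positives S ~ Bin(9, 0.5).
Step 4: Two-sided exact p-value = sum of Bin(9,0.5) probabilities at or below the observed probability = 0.507812.
Step 5: alpha = 0.1. fail to reject H0.

n_eff = 9, pos = 3, neg = 6, p = 0.507812, fail to reject H0.


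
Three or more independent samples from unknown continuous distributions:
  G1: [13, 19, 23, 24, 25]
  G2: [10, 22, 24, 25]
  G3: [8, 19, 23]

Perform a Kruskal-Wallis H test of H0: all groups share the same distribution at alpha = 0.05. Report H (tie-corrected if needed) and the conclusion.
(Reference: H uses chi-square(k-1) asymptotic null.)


Step 1: Combine all N = 12 observations and assign midranks.
sorted (value, group, rank): (8,G3,1), (10,G2,2), (13,G1,3), (19,G1,4.5), (19,G3,4.5), (22,G2,6), (23,G1,7.5), (23,G3,7.5), (24,G1,9.5), (24,G2,9.5), (25,G1,11.5), (25,G2,11.5)
Step 2: Sum ranks within each group.
R_1 = 36 (n_1 = 5)
R_2 = 29 (n_2 = 4)
R_3 = 13 (n_3 = 3)
Step 3: H = 12/(N(N+1)) * sum(R_i^2/n_i) - 3(N+1)
     = 12/(12*13) * (36^2/5 + 29^2/4 + 13^2/3) - 3*13
     = 0.076923 * 525.783 - 39
     = 1.444872.
Step 4: Ties present; correction factor C = 1 - 24/(12^3 - 12) = 0.986014. Corrected H = 1.444872 / 0.986014 = 1.465366.
Step 5: Under H0, H ~ chi^2(2); p-value = 0.480618.
Step 6: alpha = 0.05. fail to reject H0.

H = 1.4654, df = 2, p = 0.480618, fail to reject H0.


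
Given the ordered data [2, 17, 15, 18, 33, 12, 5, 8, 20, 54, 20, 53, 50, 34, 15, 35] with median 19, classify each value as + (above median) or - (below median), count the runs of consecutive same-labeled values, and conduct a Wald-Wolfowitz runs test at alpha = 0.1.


Step 1: Compute median = 19; label A = above, B = below.
Labels in order: BBBBABBBAAAAAABA  (n_A = 8, n_B = 8)
Step 2: Count runs R = 6.
Step 3: Under H0 (random ordering), E[R] = 2*n_A*n_B/(n_A+n_B) + 1 = 2*8*8/16 + 1 = 9.0000.
        Var[R] = 2*n_A*n_B*(2*n_A*n_B - n_A - n_B) / ((n_A+n_B)^2 * (n_A+n_B-1)) = 14336/3840 = 3.7333.
        SD[R] = 1.9322.
Step 4: Continuity-corrected z = (R + 0.5 - E[R]) / SD[R] = (6 + 0.5 - 9.0000) / 1.9322 = -1.2939.
Step 5: Two-sided p-value via normal approximation = 2*(1 - Phi(|z|)) = 0.195709.
Step 6: alpha = 0.1. fail to reject H0.

R = 6, z = -1.2939, p = 0.195709, fail to reject H0.


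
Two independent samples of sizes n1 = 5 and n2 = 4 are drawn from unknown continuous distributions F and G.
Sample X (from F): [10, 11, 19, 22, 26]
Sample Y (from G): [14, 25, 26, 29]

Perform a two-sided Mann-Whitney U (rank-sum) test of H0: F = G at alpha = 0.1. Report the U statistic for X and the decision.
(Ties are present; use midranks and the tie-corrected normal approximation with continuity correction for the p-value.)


Step 1: Combine and sort all 9 observations; assign midranks.
sorted (value, group): (10,X), (11,X), (14,Y), (19,X), (22,X), (25,Y), (26,X), (26,Y), (29,Y)
ranks: 10->1, 11->2, 14->3, 19->4, 22->5, 25->6, 26->7.5, 26->7.5, 29->9
Step 2: Rank sum for X: R1 = 1 + 2 + 4 + 5 + 7.5 = 19.5.
Step 3: U_X = R1 - n1(n1+1)/2 = 19.5 - 5*6/2 = 19.5 - 15 = 4.5.
       U_Y = n1*n2 - U_X = 20 - 4.5 = 15.5.
Step 4: Ties are present, so use the tie-corrected normal approximation (with continuity correction) for the p-value.
Step 5: p-value = 0.218742; compare to alpha = 0.1. fail to reject H0.

U_X = 4.5, p = 0.218742, fail to reject H0 at alpha = 0.1.


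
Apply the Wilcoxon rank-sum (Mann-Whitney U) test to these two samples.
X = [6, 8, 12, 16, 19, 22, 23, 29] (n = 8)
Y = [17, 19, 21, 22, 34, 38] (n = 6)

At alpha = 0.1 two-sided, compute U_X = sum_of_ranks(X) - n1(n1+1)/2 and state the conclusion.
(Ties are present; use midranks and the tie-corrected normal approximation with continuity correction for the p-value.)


Step 1: Combine and sort all 14 observations; assign midranks.
sorted (value, group): (6,X), (8,X), (12,X), (16,X), (17,Y), (19,X), (19,Y), (21,Y), (22,X), (22,Y), (23,X), (29,X), (34,Y), (38,Y)
ranks: 6->1, 8->2, 12->3, 16->4, 17->5, 19->6.5, 19->6.5, 21->8, 22->9.5, 22->9.5, 23->11, 29->12, 34->13, 38->14
Step 2: Rank sum for X: R1 = 1 + 2 + 3 + 4 + 6.5 + 9.5 + 11 + 12 = 49.
Step 3: U_X = R1 - n1(n1+1)/2 = 49 - 8*9/2 = 49 - 36 = 13.
       U_Y = n1*n2 - U_X = 48 - 13 = 35.
Step 4: Ties are present, so use the tie-corrected normal approximation (with continuity correction) for the p-value.
Step 5: p-value = 0.174295; compare to alpha = 0.1. fail to reject H0.

U_X = 13, p = 0.174295, fail to reject H0 at alpha = 0.1.


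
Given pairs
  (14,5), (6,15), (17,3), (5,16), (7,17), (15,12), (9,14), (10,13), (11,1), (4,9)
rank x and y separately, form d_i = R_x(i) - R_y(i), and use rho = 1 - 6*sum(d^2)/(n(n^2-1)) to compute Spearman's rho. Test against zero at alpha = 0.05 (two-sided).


Step 1: Rank x and y separately (midranks; no ties here).
rank(x): 14->8, 6->3, 17->10, 5->2, 7->4, 15->9, 9->5, 10->6, 11->7, 4->1
rank(y): 5->3, 15->8, 3->2, 16->9, 17->10, 12->5, 14->7, 13->6, 1->1, 9->4
Step 2: d_i = R_x(i) - R_y(i); compute d_i^2.
  (8-3)^2=25, (3-8)^2=25, (10-2)^2=64, (2-9)^2=49, (4-10)^2=36, (9-5)^2=16, (5-7)^2=4, (6-6)^2=0, (7-1)^2=36, (1-4)^2=9
sum(d^2) = 264.
Step 3: rho = 1 - 6*264 / (10*(10^2 - 1)) = 1 - 1584/990 = -0.600000.
Step 4: Under H0, t = rho * sqrt((n-2)/(1-rho^2)) = -2.1213 ~ t(8).
Step 5: Two-sided p-value from the t-distribution with 8 df = 0.066688.
Step 6: alpha = 0.05. fail to reject H0.

rho = -0.6000, p = 0.066688, fail to reject H0 at alpha = 0.05.


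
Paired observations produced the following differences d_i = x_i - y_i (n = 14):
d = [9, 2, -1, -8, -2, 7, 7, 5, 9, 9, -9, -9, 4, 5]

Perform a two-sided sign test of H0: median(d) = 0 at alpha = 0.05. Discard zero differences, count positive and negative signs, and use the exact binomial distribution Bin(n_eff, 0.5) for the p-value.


Step 1: Discard zero differences. Original n = 14; n_eff = number of nonzero differences = 14.
Nonzero differences (with sign): +9, +2, -1, -8, -2, +7, +7, +5, +9, +9, -9, -9, +4, +5
Step 2: Count signs: positive = 9, negative = 5.
Step 3: Under H0: P(positive) = 0.5, so the number of positives S ~ Bin(14, 0.5).
Step 4: Two-sided exact p-value = sum of Bin(14,0.5) probabilities at or below the observed probability = 0.423950.
Step 5: alpha = 0.05. fail to reject H0.

n_eff = 14, pos = 9, neg = 5, p = 0.423950, fail to reject H0.


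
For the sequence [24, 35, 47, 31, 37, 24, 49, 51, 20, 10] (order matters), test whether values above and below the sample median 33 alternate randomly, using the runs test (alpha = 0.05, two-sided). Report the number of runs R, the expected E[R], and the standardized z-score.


Step 1: Compute median = 33; label A = above, B = below.
Labels in order: BAABABAABB  (n_A = 5, n_B = 5)
Step 2: Count runs R = 7.
Step 3: Under H0 (random ordering), E[R] = 2*n_A*n_B/(n_A+n_B) + 1 = 2*5*5/10 + 1 = 6.0000.
        Var[R] = 2*n_A*n_B*(2*n_A*n_B - n_A - n_B) / ((n_A+n_B)^2 * (n_A+n_B-1)) = 2000/900 = 2.2222.
        SD[R] = 1.4907.
Step 4: Continuity-corrected z = (R - 0.5 - E[R]) / SD[R] = (7 - 0.5 - 6.0000) / 1.4907 = 0.3354.
Step 5: Two-sided p-value via normal approximation = 2*(1 - Phi(|z|)) = 0.737316.
Step 6: alpha = 0.05. fail to reject H0.

R = 7, z = 0.3354, p = 0.737316, fail to reject H0.


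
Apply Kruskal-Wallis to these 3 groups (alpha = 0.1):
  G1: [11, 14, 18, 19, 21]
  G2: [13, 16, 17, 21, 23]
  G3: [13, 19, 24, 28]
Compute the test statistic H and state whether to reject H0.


Step 1: Combine all N = 14 observations and assign midranks.
sorted (value, group, rank): (11,G1,1), (13,G2,2.5), (13,G3,2.5), (14,G1,4), (16,G2,5), (17,G2,6), (18,G1,7), (19,G1,8.5), (19,G3,8.5), (21,G1,10.5), (21,G2,10.5), (23,G2,12), (24,G3,13), (28,G3,14)
Step 2: Sum ranks within each group.
R_1 = 31 (n_1 = 5)
R_2 = 36 (n_2 = 5)
R_3 = 38 (n_3 = 4)
Step 3: H = 12/(N(N+1)) * sum(R_i^2/n_i) - 3(N+1)
     = 12/(14*15) * (31^2/5 + 36^2/5 + 38^2/4) - 3*15
     = 0.057143 * 812.4 - 45
     = 1.422857.
Step 4: Ties present; correction factor C = 1 - 18/(14^3 - 14) = 0.993407. Corrected H = 1.422857 / 0.993407 = 1.432301.
Step 5: Under H0, H ~ chi^2(2); p-value = 0.488630.
Step 6: alpha = 0.1. fail to reject H0.

H = 1.4323, df = 2, p = 0.488630, fail to reject H0.


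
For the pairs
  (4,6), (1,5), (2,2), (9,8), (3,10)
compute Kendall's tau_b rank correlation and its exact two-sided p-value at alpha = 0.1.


Step 1: Enumerate the 10 unordered pairs (i,j) with i<j and classify each by sign(x_j-x_i) * sign(y_j-y_i).
  (1,2):dx=-3,dy=-1->C; (1,3):dx=-2,dy=-4->C; (1,4):dx=+5,dy=+2->C; (1,5):dx=-1,dy=+4->D
  (2,3):dx=+1,dy=-3->D; (2,4):dx=+8,dy=+3->C; (2,5):dx=+2,dy=+5->C; (3,4):dx=+7,dy=+6->C
  (3,5):dx=+1,dy=+8->C; (4,5):dx=-6,dy=+2->D
Step 2: C = 7, D = 3, total pairs = 10.
Step 3: tau = (C - D)/(n(n-1)/2) = (7 - 3)/10 = 0.400000.
Step 4: Exact two-sided p-value (enumerate n! = 120 permutations of y under H0): p = 0.483333.
Step 5: alpha = 0.1. fail to reject H0.

tau_b = 0.4000 (C=7, D=3), p = 0.483333, fail to reject H0.


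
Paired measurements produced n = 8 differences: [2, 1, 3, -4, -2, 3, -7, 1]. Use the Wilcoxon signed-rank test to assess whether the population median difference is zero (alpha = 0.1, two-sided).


Step 1: Drop any zero differences (none here) and take |d_i|.
|d| = [2, 1, 3, 4, 2, 3, 7, 1]
Step 2: Midrank |d_i| (ties get averaged ranks).
ranks: |2|->3.5, |1|->1.5, |3|->5.5, |4|->7, |2|->3.5, |3|->5.5, |7|->8, |1|->1.5
Step 3: Attach original signs; sum ranks with positive sign and with negative sign.
W+ = 3.5 + 1.5 + 5.5 + 5.5 + 1.5 = 17.5
W- = 7 + 3.5 + 8 = 18.5
(Check: W+ + W- = 36 should equal n(n+1)/2 = 36.)
Step 4: Test statistic W = min(W+, W-) = 17.5.
Step 5: Ties in |d|, so use the tie-corrected normal approximation.
        E[W] = n(n+1)/4 = 8*9/4 = 18.
        Tie groups: |d|=1 (t=2), |d|=2 (t=2), |d|=3 (t=2); sum(t^3 - t) = 18.
        Var[W] = n(n+1)(2n+1)/24 - sum(t^3-t)/48 = 1224/24 - 18/48 = 50.625.
        z = (W - E[W]) / sqrt(Var[W]) = (17.5 - 18) / 7.1151 = -0.0703.
        Two-sided p = 2*Phi(z) = 0.943977.
Step 6: alpha = 0.1. fail to reject H0.

W+ = 17.5, W- = 18.5, W = min = 17.5, p = 0.943977, fail to reject H0.


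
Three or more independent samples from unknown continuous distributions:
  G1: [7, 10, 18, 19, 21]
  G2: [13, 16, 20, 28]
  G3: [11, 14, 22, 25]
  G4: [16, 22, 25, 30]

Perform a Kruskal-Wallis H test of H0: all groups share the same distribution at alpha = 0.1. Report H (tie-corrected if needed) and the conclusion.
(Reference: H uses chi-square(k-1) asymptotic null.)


Step 1: Combine all N = 17 observations and assign midranks.
sorted (value, group, rank): (7,G1,1), (10,G1,2), (11,G3,3), (13,G2,4), (14,G3,5), (16,G2,6.5), (16,G4,6.5), (18,G1,8), (19,G1,9), (20,G2,10), (21,G1,11), (22,G3,12.5), (22,G4,12.5), (25,G3,14.5), (25,G4,14.5), (28,G2,16), (30,G4,17)
Step 2: Sum ranks within each group.
R_1 = 31 (n_1 = 5)
R_2 = 36.5 (n_2 = 4)
R_3 = 35 (n_3 = 4)
R_4 = 50.5 (n_4 = 4)
Step 3: H = 12/(N(N+1)) * sum(R_i^2/n_i) - 3(N+1)
     = 12/(17*18) * (31^2/5 + 36.5^2/4 + 35^2/4 + 50.5^2/4) - 3*18
     = 0.039216 * 1469.08 - 54
     = 3.610784.
Step 4: Ties present; correction factor C = 1 - 18/(17^3 - 17) = 0.996324. Corrected H = 3.610784 / 0.996324 = 3.624108.
Step 5: Under H0, H ~ chi^2(3); p-value = 0.305019.
Step 6: alpha = 0.1. fail to reject H0.

H = 3.6241, df = 3, p = 0.305019, fail to reject H0.


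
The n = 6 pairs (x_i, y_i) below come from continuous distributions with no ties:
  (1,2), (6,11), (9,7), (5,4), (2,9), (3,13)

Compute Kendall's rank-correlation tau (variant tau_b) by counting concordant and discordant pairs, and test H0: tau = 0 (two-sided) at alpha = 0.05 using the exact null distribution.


Step 1: Enumerate the 15 unordered pairs (i,j) with i<j and classify each by sign(x_j-x_i) * sign(y_j-y_i).
  (1,2):dx=+5,dy=+9->C; (1,3):dx=+8,dy=+5->C; (1,4):dx=+4,dy=+2->C; (1,5):dx=+1,dy=+7->C
  (1,6):dx=+2,dy=+11->C; (2,3):dx=+3,dy=-4->D; (2,4):dx=-1,dy=-7->C; (2,5):dx=-4,dy=-2->C
  (2,6):dx=-3,dy=+2->D; (3,4):dx=-4,dy=-3->C; (3,5):dx=-7,dy=+2->D; (3,6):dx=-6,dy=+6->D
  (4,5):dx=-3,dy=+5->D; (4,6):dx=-2,dy=+9->D; (5,6):dx=+1,dy=+4->C
Step 2: C = 9, D = 6, total pairs = 15.
Step 3: tau = (C - D)/(n(n-1)/2) = (9 - 6)/15 = 0.200000.
Step 4: Exact two-sided p-value (enumerate n! = 720 permutations of y under H0): p = 0.719444.
Step 5: alpha = 0.05. fail to reject H0.

tau_b = 0.2000 (C=9, D=6), p = 0.719444, fail to reject H0.


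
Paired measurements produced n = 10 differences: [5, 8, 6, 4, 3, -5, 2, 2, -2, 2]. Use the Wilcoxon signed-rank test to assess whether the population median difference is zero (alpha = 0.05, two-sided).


Step 1: Drop any zero differences (none here) and take |d_i|.
|d| = [5, 8, 6, 4, 3, 5, 2, 2, 2, 2]
Step 2: Midrank |d_i| (ties get averaged ranks).
ranks: |5|->7.5, |8|->10, |6|->9, |4|->6, |3|->5, |5|->7.5, |2|->2.5, |2|->2.5, |2|->2.5, |2|->2.5
Step 3: Attach original signs; sum ranks with positive sign and with negative sign.
W+ = 7.5 + 10 + 9 + 6 + 5 + 2.5 + 2.5 + 2.5 = 45
W- = 7.5 + 2.5 = 10
(Check: W+ + W- = 55 should equal n(n+1)/2 = 55.)
Step 4: Test statistic W = min(W+, W-) = 10.
Step 5: Ties in |d|, so use the tie-corrected normal approximation.
        E[W] = n(n+1)/4 = 10*11/4 = 27.5.
        Tie groups: |d|=2 (t=4), |d|=5 (t=2); sum(t^3 - t) = 66.
        Var[W] = n(n+1)(2n+1)/24 - sum(t^3-t)/48 = 2310/24 - 66/48 = 94.875.
        z = (W - E[W]) / sqrt(Var[W]) = (10 - 27.5) / 9.7404 = -1.7966.
        Two-sided p = 2*Phi(z) = 0.072392.
Step 6: alpha = 0.05. fail to reject H0.

W+ = 45, W- = 10, W = min = 10, p = 0.072392, fail to reject H0.


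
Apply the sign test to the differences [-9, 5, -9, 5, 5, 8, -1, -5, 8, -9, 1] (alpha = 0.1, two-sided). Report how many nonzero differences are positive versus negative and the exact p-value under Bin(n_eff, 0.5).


Step 1: Discard zero differences. Original n = 11; n_eff = number of nonzero differences = 11.
Nonzero differences (with sign): -9, +5, -9, +5, +5, +8, -1, -5, +8, -9, +1
Step 2: Count signs: positive = 6, negative = 5.
Step 3: Under H0: P(positive) = 0.5, so the number of positives S ~ Bin(11, 0.5).
Step 4: Two-sided exact p-value = sum of Bin(11,0.5) probabilities at or below the observed probability = 1.000000.
Step 5: alpha = 0.1. fail to reject H0.

n_eff = 11, pos = 6, neg = 5, p = 1.000000, fail to reject H0.


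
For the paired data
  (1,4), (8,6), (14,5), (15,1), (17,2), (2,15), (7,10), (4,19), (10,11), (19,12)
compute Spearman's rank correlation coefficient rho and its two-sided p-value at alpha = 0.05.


Step 1: Rank x and y separately (midranks; no ties here).
rank(x): 1->1, 8->5, 14->7, 15->8, 17->9, 2->2, 7->4, 4->3, 10->6, 19->10
rank(y): 4->3, 6->5, 5->4, 1->1, 2->2, 15->9, 10->6, 19->10, 11->7, 12->8
Step 2: d_i = R_x(i) - R_y(i); compute d_i^2.
  (1-3)^2=4, (5-5)^2=0, (7-4)^2=9, (8-1)^2=49, (9-2)^2=49, (2-9)^2=49, (4-6)^2=4, (3-10)^2=49, (6-7)^2=1, (10-8)^2=4
sum(d^2) = 218.
Step 3: rho = 1 - 6*218 / (10*(10^2 - 1)) = 1 - 1308/990 = -0.321212.
Step 4: Under H0, t = rho * sqrt((n-2)/(1-rho^2)) = -0.9594 ~ t(8).
Step 5: Two-sided p-value from the t-distribution with 8 df = 0.365468.
Step 6: alpha = 0.05. fail to reject H0.

rho = -0.3212, p = 0.365468, fail to reject H0 at alpha = 0.05.


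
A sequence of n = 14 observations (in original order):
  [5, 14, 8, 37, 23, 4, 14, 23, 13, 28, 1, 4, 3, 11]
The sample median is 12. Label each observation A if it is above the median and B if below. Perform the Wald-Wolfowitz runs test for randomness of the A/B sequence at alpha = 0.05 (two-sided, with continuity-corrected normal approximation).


Step 1: Compute median = 12; label A = above, B = below.
Labels in order: BABAABAAAABBBB  (n_A = 7, n_B = 7)
Step 2: Count runs R = 7.
Step 3: Under H0 (random ordering), E[R] = 2*n_A*n_B/(n_A+n_B) + 1 = 2*7*7/14 + 1 = 8.0000.
        Var[R] = 2*n_A*n_B*(2*n_A*n_B - n_A - n_B) / ((n_A+n_B)^2 * (n_A+n_B-1)) = 8232/2548 = 3.2308.
        SD[R] = 1.7974.
Step 4: Continuity-corrected z = (R + 0.5 - E[R]) / SD[R] = (7 + 0.5 - 8.0000) / 1.7974 = -0.2782.
Step 5: Two-sided p-value via normal approximation = 2*(1 - Phi(|z|)) = 0.780879.
Step 6: alpha = 0.05. fail to reject H0.

R = 7, z = -0.2782, p = 0.780879, fail to reject H0.


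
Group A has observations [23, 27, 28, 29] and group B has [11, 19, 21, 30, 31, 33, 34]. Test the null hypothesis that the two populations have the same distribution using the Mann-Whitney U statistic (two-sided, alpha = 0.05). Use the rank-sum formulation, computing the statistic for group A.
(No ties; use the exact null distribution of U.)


Step 1: Combine and sort all 11 observations; assign midranks.
sorted (value, group): (11,Y), (19,Y), (21,Y), (23,X), (27,X), (28,X), (29,X), (30,Y), (31,Y), (33,Y), (34,Y)
ranks: 11->1, 19->2, 21->3, 23->4, 27->5, 28->6, 29->7, 30->8, 31->9, 33->10, 34->11
Step 2: Rank sum for X: R1 = 4 + 5 + 6 + 7 = 22.
Step 3: U_X = R1 - n1(n1+1)/2 = 22 - 4*5/2 = 22 - 10 = 12.
       U_Y = n1*n2 - U_X = 28 - 12 = 16.
Step 4: No ties, so the exact null distribution of U (based on enumerating the C(11,4) = 330 equally likely rank assignments) gives the two-sided p-value.
Step 5: p-value = 0.787879; compare to alpha = 0.05. fail to reject H0.

U_X = 12, p = 0.787879, fail to reject H0 at alpha = 0.05.
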